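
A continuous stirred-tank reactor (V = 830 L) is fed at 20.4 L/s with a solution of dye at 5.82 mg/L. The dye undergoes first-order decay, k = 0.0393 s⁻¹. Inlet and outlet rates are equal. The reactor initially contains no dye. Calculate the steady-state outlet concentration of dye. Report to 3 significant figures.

Species balance: V dC/dt = Q C_in − Q C − k V C.
Steady state (dC/dt = 0): C_ss = Q C_in/(Q + kV) = C_in/(1 + kV/Q).
C_ss = 20.4·5.82/(20.4 + 0.0393·830) = 118.73/53.019 = 2.2393 mg/L.

2.24 mg/L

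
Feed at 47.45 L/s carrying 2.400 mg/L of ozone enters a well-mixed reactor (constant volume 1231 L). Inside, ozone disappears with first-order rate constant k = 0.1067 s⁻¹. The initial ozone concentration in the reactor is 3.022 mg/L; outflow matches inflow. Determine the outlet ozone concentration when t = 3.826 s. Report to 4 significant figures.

2.005 mg/L

Species balance: V dC/dt = Q C_in − Q C − k V C.
This is linear with rate a = Q/V + k = 0.145246 s⁻¹.
C_ss = Q C_in/(Q + kV) = 0.636921 mg/L; C(t) = C_ss + (C₀ − C_ss) e^(−a t).
C(3.826) = 0.636921 + (2.38508)·e^(−0.145246·3.826) = 0.636921 + (2.38508)·0.573664 = 2.00516 mg/L.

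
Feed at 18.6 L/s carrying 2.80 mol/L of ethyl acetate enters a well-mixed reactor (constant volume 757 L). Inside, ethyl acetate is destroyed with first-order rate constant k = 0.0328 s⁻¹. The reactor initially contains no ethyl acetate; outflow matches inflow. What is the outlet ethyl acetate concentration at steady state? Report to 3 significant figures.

V dC/dt = Q(C_in − C) − k V C.
At steady state: 0 = Q C_in − (Q + kV) C_ss, so C_ss = Q C_in/(Q + kV).
C_ss = 18.6·2.80/(18.6 + 0.0328·757) = 52.080/43.430 = 1.1992 mol/L.

1.20 mol/L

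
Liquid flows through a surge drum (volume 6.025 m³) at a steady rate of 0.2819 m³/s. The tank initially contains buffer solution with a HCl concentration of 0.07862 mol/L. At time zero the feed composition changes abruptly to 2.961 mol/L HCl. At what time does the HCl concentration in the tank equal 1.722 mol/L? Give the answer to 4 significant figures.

18.05 s

Species balance: V dC/dt = Q(C_in − C) ⇒ τ = V/Q = 21.3728 s.
C(t) = C_in + (C₀ − C_in) e^(−t/τ). Set C = 1.722 and solve for t:
e^(−t/τ) = (C − C_in)/(C₀ − C_in) = (1.722 − 2.961)/(0.07862 − 2.961) = 0.429853
t = −τ ln(…) = 21.3728 × 0.844312 = 18.0453 s.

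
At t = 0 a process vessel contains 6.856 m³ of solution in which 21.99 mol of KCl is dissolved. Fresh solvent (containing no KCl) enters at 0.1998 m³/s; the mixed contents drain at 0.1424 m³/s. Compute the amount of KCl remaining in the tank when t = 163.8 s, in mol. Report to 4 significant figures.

Total volume: dV/dt = Q_in − Q_out = 0.0574000 m³/s, so V(t) = 6.856 + 0.0574000 t and V(163.8) = 16.2581 m³.
Species balance (pure solvent in): dm/dt = −Q_out · m/V(t).
dm/m = −Q_out dt/(V₀ + 0.0574000 t); integrating gives ln(m/m₀) = −(Q_out/(Q_in−Q_out)) ln(V/V₀).
m = m₀ (V₀/V)^(Q_out/(Q_in−Q_out)) = 21.99 × (6.856/16.2581)^(2.48084) = 2.58174 mol.

2.582 mol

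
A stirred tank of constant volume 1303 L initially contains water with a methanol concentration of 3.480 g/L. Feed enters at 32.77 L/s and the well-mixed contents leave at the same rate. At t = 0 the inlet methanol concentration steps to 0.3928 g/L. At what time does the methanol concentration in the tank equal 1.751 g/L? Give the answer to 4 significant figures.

32.65 s

Unsteady species balance (constant V, well mixed): V dC/dt = Q(C_in − C), so τ = V/Q = 39.7620 s.
C(t) = C_in + (C₀ − C_in) e^(−t/τ). Set C = 1.751 and solve for t:
e^(−t/τ) = (C − C_in)/(C₀ − C_in) = (1.751 − 0.3928)/(3.480 − 0.3928) = 0.439946
t = −τ ln(…) = 39.7620 × 0.821104 = 32.6487 s.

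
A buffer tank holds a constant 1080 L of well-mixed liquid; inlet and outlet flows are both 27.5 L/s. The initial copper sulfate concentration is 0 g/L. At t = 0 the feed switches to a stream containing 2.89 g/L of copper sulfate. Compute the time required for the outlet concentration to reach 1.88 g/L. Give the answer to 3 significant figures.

41.3 s

Transient balance on the dissolved component: V dC/dt = Q(C_in − C), so τ = V/Q = 39.273 s.
C(t) = C_in + (C₀ − C_in) e^(−t/τ). Set C = 1.88 and solve for t:
e^(−t/τ) = (C − C_in)/(C₀ − C_in) = (1.88 − 2.89)/(0 − 2.89) = 0.34948
t = −τ ln(…) = 39.273 × 1.0513 = 41.288 s.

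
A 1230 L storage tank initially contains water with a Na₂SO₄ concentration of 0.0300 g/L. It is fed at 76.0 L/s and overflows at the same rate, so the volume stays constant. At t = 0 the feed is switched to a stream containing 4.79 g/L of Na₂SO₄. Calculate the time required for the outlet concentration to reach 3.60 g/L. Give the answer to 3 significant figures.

22.4 s

Accumulation = in − out for the solute gives V dC/dt = Q(C_in − C), so τ = V/Q = 16.184 s.
C(t) = C_in + (C₀ − C_in) e^(−t/τ). Set C = 3.60 and solve for t:
e^(−t/τ) = (C − C_in)/(C₀ − C_in) = (3.60 − 4.79)/(0.0300 − 4.79) = 0.25000
t = −τ ln(…) = 16.184 × 1.3863 = 22.436 s.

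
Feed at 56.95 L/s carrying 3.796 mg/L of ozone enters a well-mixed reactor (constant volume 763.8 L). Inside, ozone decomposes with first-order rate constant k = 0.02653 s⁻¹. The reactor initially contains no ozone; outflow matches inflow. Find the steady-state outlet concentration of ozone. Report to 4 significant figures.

2.800 mg/L

Accumulation = in − out − consumed: V dC/dt = Q C_in − Q C − k V C.
Steady state (dC/dt = 0): C_ss = Q C_in/(Q + kV) = C_in/(1 + kV/Q).
C_ss = 56.95·3.796/(56.95 + 0.02653·763.8) = 216.182/77.2136 = 2.79979 mg/L.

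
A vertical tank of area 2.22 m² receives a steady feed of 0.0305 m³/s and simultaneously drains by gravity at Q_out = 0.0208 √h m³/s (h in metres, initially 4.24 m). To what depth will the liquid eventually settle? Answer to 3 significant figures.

2.15 m

A dh/dt = Q_in − 0.0208 √h. Steady state requires inflow = outflow:
Q_in = 0.0208 √h_ss ⇒ √h_ss = 0.0305/0.0208 = 1.4663.
h_ss = 1.4663² = 2.1502 m. (Since h₀ = 4.24 m > h_ss, the level will fall toward this value.)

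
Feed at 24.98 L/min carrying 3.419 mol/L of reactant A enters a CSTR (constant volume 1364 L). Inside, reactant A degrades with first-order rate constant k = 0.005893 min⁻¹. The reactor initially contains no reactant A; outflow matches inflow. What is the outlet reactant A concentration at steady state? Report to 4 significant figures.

2.587 mol/L

Species balance: V dC/dt = Q C_in − Q C − k V C.
Steady state (dC/dt = 0): C_ss = Q C_in/(Q + kV) = C_in/(1 + kV/Q).
C_ss = 24.98·3.419/(24.98 + 0.005893·1364) = 85.4066/33.0181 = 2.58666 mol/L.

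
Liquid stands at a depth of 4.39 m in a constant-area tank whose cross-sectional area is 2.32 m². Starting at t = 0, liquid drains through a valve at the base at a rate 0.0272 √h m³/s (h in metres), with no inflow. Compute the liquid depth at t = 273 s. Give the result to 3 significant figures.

Mass balance (ρ constant): A dh/dt = −0.0272 √h.
∫ h^(−1/2) dh = −(0.0272/A) ∫ dt, giving 2√h = 2√h₀ − (0.0272/A) t.
√h = √4.39 − 0.0272·273/(2·2.32) = 2.0952 − 1.6003 = 0.49489.
h = 0.49489² = 0.24491 m.

0.245 m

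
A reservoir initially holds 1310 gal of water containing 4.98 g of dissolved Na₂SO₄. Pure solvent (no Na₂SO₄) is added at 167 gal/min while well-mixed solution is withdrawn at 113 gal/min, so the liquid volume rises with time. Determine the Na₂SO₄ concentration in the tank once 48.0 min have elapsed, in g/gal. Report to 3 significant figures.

0.000130 g/gal

Let m(t) be the amount of Na₂SO₄. Volume: V(t) = V₀ + (Q_in − Q_out) t = 1310 + 54.000 t; V(48.0) = 3902.0 gal.
No Na₂SO₄ enters, so dm/dt = −Q_out · (m/V).
dm/m = −Q_out dt/(V₀ + 54.000 t); integrating gives ln(m/m₀) = −(Q_out/(Q_in−Q_out)) ln(V/V₀).
m = m₀ (V₀/V)^(Q_out/(Q_in−Q_out)) = 4.98 × (1310/3902.0)^(2.0926) = 0.50735 g.
C = m/V = 0.50735/3902.0 = 0.00013002 g/gal.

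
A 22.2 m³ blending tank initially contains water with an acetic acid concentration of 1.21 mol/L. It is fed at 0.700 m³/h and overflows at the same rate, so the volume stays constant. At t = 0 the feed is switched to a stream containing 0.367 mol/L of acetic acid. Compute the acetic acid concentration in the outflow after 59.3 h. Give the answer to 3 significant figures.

Accumulation = in − out for the solute gives V dC/dt = Q(C_in − C).
So dC/dt = (C_in − C)/τ with τ = V/Q = 22.2/0.700 = 31.714 h.
Integrating: C(t) = C_in + (C₀ − C_in) e^(−t/τ).
C(59.3) = 0.367 + (1.21 − 0.367)·e^(−59.3/31.714) = 0.367 + (0.84300)·0.15415 = 0.49695 mol/L.

0.497 mol/L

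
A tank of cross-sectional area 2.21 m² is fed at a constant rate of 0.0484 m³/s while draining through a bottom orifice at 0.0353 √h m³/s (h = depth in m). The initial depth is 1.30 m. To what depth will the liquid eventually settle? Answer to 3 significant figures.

Level balance: A dh/dt = 0.0484 − 0.0353 √h. Setting dh/dt = 0:
Q_in = 0.0353 √h_ss ⇒ √h_ss = 0.0484/0.0353 = 1.3711.
h_ss = 1.3711² = 1.8799 m. (Since h₀ = 1.30 m < h_ss, the level will rise toward this value.)

1.88 m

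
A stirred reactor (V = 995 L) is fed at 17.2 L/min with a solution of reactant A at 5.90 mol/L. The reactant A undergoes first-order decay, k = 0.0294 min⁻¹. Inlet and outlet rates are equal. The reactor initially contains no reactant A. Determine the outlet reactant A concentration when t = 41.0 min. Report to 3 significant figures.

1.86 mol/L

Accumulation = in − out − consumed: V dC/dt = Q C_in − Q C − k V C.
This is linear with rate a = Q/V + k = 0.046686 min⁻¹.
C_ss = Q C_in/(Q + kV) = 2.1846 mol/L; C(t) = C_ss + (C₀ − C_ss) e^(−a t).
C(41.0) = 2.1846 + (-2.1846)·e^(−0.046686·41.0) = 2.1846 + (-2.1846)·0.14747 = 1.8624 mol/L.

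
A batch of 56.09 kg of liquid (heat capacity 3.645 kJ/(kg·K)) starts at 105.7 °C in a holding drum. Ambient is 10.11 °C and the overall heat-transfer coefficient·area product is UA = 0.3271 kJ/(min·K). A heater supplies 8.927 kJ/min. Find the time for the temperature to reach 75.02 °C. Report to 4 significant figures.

Unsteady energy balance on the tank contents: M c_p dT/dt = −UA(T − T_amb) + Q̇.
τ = M c_p/UA = 625.032 min; T_ss = T_amb + Q̇/UA = 10.11 + 8.927/0.3271 = 37.4013 °C.
T(t) = T_ss + (T₀ − T_ss)e^(−t/τ); set T = 75.02:
t = −τ ln[(T − T_ss)/(T₀ − T_ss)] = −625.032 · ln(0.550796) = 372.763 min.

372.8 min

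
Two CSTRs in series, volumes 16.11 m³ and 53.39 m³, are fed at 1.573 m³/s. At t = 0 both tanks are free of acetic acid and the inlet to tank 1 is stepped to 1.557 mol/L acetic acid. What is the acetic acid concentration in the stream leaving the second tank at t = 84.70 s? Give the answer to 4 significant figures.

1.373 mol/L

Time constants: τᵢ = Vᵢ/Q for each well-mixed tank.
τ₁ = 16.11/1.573 = 10.2416 s; τ₂ = 53.39/1.573 = 33.9415 s.
Tank 1: C₁ = C_in(1 − e^(−t/τ₁)). Tank 2 (τ₁ ≠ τ₂): C₂ = C_in[1 − (τ₁ e^(−t/τ₁) − τ₂ e^(−t/τ₂))/(τ₁ − τ₂)].
At t = 84.70: e^(−t/τ₁) = 0.000256031, e^(−t/τ₂) = 0.0824578.
C₂ = 1.557·[1 − (10.2416·0.000256031 − 33.9415·0.0824578)/(-23.6999)] = 1.557·0.882020 = 1.37331 mol/L.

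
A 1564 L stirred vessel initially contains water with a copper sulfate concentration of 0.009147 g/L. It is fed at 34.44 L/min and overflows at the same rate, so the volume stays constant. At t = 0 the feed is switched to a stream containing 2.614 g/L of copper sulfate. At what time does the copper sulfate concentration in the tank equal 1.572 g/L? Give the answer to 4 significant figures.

41.61 min

Accumulation = in − out for the solute gives V dC/dt = Q(C_in − C), so τ = V/Q = 45.4123 min.
C(t) = C_in + (C₀ − C_in) e^(−t/τ). Set C = 1.572 and solve for t:
e^(−t/τ) = (C − C_in)/(C₀ − C_in) = (1.572 − 2.614)/(0.009147 − 2.614) = 0.400023
t = −τ ln(…) = 45.4123 × 0.916234 = 41.6083 min.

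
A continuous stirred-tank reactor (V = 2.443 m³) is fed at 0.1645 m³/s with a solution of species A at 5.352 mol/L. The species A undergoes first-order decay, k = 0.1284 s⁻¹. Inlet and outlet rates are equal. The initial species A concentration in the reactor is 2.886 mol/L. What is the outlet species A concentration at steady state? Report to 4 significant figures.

Species balance: V dC/dt = Q C_in − Q C − k V C.
At steady state: 0 = Q C_in − (Q + kV) C_ss, so C_ss = Q C_in/(Q + kV).
C_ss = 0.1645·5.352/(0.1645 + 0.1284·2.443) = 0.880404/0.478181 = 1.84115 mol/L.

1.841 mol/L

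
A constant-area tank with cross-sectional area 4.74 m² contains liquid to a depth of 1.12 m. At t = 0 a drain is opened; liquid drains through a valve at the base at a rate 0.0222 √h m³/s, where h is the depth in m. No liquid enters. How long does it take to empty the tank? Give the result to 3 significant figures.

452 s

A dh/dt = −Q_out = −0.0222 √h.
This is separable: 2 d(√h)/dt = −0.0222/A, so √h = √h₀ − (0.0222/(2A)) t.
Set h = 0: 2√h₀ = (0.0222/A) t_empty ⇒ t_empty = 2A√h₀/0.0222.
t_empty = 2·4.74·√1.12/0.0222 = 9.4800·1.0583/0.0222 = 451.92 s.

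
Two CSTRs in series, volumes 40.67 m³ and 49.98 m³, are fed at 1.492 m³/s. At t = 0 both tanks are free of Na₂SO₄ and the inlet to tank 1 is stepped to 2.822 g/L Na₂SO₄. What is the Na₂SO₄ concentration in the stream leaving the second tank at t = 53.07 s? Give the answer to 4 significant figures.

1.474 g/L

Species balance on tank i: dCᵢ/dt = (Cᵢ₋₁ − Cᵢ)/τᵢ with τᵢ = Vᵢ/Q.
τ₁ = 40.67/1.492 = 27.2587 s; τ₂ = 49.98/1.492 = 33.4987 s.
Tank 1: C₁ = C_in(1 − e^(−t/τ₁)). Tank 2 (τ₁ ≠ τ₂): C₂ = C_in[1 − (τ₁ e^(−t/τ₁) − τ₂ e^(−t/τ₂))/(τ₁ − τ₂)].
At t = 53.07: e^(−t/τ₁) = 0.142716, e^(−t/τ₂) = 0.205103.
C₂ = 2.822·[1 − (27.2587·0.142716 − 33.4987·0.205103)/(-6.23995)] = 2.822·0.522363 = 1.47411 g/L.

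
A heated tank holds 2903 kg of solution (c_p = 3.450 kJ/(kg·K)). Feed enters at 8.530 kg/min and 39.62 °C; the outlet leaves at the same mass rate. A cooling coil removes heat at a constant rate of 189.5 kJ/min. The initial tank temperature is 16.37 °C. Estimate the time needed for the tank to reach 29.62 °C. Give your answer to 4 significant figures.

First-law balance (no shaft work): M c_p dT/dt = ṁ c_p (T_in − T) − 189.5.
τ = M/ṁ = 340.328 min; T_ss = T_in − Q̇/(ṁ c_p) = 33.1807 °C.
T(t) = T_ss + (T₀ − T_ss) e^(−t/τ). Set T = 29.62:
e^(−t/τ) = (29.62 − 33.1807)/(16.37 − 33.1807) = 0.211810
t = −340.328 · ln(0.211810) = 528.212 min.

528.2 min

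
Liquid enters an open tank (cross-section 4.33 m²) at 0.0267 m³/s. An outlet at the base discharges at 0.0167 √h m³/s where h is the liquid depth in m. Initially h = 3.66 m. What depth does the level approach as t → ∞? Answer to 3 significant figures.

2.56 m

Level balance: A dh/dt = 0.0267 − 0.0167 √h. Setting dh/dt = 0:
Q_in = 0.0167 √h_ss ⇒ √h_ss = 0.0267/0.0167 = 1.5988.
h_ss = 1.5988² = 2.5562 m. (Since h₀ = 3.66 m > h_ss, the level will fall toward this value.)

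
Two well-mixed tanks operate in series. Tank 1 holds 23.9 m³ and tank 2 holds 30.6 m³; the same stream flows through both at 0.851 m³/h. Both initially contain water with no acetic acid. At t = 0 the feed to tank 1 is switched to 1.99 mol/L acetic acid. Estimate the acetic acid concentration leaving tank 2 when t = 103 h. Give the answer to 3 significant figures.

Species balance on tank i: dCᵢ/dt = (Cᵢ₋₁ − Cᵢ)/τᵢ with τᵢ = Vᵢ/Q.
τ₁ = 23.9/0.851 = 28.085 h; τ₂ = 30.6/0.851 = 35.958 h.
Tank 1: C₁ = C_in(1 − e^(−t/τ₁)). Tank 2 (τ₁ ≠ τ₂): C₂ = C_in[1 − (τ₁ e^(−t/τ₁) − τ₂ e^(−t/τ₂))/(τ₁ − τ₂)].
At t = 103: e^(−t/τ₁) = 0.025541, e^(−t/τ₂) = 0.057013.
C₂ = 1.99·[1 − (28.085·0.025541 − 35.958·0.057013)/(-7.8731)] = 1.99·0.83072 = 1.6531 mol/L.

1.65 mol/L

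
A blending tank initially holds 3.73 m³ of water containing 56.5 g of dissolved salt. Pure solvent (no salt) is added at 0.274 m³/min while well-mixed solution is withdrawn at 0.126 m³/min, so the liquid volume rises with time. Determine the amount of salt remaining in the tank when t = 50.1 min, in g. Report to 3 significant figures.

Total volume: dV/dt = Q_in − Q_out = 0.14800 m³/min, so V(t) = 3.73 + 0.14800 t and V(50.1) = 11.145 m³.
Species balance (pure solvent in): dm/dt = −Q_out · m/V(t).
Separate: dm/m = −Q_out dt/V(t) ⇒ ln(m/m₀) = −(Q_out/(Q_in−Q_out)) ln(V/V₀).
m = m₀ (V₀/V)^(Q_out/(Q_in−Q_out)) = 56.5 × (3.73/11.145)^(0.85135) = 22.251 g.

22.3 g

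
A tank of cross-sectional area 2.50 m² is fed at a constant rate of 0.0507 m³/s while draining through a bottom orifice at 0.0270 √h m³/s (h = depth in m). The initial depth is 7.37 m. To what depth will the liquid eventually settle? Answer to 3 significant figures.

A dh/dt = Q_in − 0.0270 √h. Steady state requires inflow = outflow:
Q_in = 0.0270 √h_ss ⇒ √h_ss = 0.0507/0.0270 = 1.8778.
h_ss = 1.8778² = 3.5260 m. (Since h₀ = 7.37 m > h_ss, the level will fall toward this value.)

3.53 m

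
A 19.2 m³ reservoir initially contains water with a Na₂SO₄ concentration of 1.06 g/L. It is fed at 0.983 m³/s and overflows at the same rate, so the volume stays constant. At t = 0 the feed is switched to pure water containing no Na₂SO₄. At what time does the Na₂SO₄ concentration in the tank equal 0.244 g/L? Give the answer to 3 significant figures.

28.7 s

Species balance on the tank: V dC/dt = Q(C_in − C), so τ = V/Q = 19.532 s.
C(t) = C_in + (C₀ − C_in) e^(−t/τ). Set C = 0.244 and solve for t:
e^(−t/τ) = (C − C_in)/(C₀ − C_in) = (0.244 − 0)/(1.06 − 0) = 0.23019
t = −τ ln(…) = 19.532 × 1.4689 = 28.690 s.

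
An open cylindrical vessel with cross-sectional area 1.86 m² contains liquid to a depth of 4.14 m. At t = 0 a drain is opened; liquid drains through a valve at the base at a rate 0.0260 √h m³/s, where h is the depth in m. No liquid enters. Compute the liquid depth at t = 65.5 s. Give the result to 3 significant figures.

A dh/dt = −Q_out = −0.0260 √h.
This is separable: 2 d(√h)/dt = −0.0260/A, so √h = √h₀ − (0.0260/(2A)) t.
√h = √4.14 − 0.0260·65.5/(2·1.86) = 2.0347 − 0.45780 = 1.5769.
h = 1.5769² = 2.4866 m.

2.49 m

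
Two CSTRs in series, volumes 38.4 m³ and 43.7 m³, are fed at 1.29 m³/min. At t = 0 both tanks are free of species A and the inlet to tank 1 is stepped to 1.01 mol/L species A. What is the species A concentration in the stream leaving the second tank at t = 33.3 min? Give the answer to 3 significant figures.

0.285 mol/L

Time constants: τᵢ = Vᵢ/Q for each well-mixed tank.
τ₁ = 38.4/1.29 = 29.767 min; τ₂ = 43.7/1.29 = 33.876 min.
Tank 1: C₁ = C_in(1 − e^(−t/τ₁)). Tank 2 (τ₁ ≠ τ₂): C₂ = C_in[1 − (τ₁ e^(−t/τ₁) − τ₂ e^(−t/τ₂))/(τ₁ − τ₂)].
At t = 33.3: e^(−t/τ₁) = 0.32671, e^(−t/τ₂) = 0.37419.
C₂ = 1.01·[1 − (29.767·0.32671 − 33.876·0.37419)/(-4.1085)] = 1.01·0.28185 = 0.28467 mol/L.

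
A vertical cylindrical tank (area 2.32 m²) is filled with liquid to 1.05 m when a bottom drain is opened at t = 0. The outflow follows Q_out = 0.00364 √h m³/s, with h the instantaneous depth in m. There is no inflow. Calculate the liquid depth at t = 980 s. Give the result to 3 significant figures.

0.0655 m

A dh/dt = −Q_out = −0.00364 √h.
This is separable: 2 d(√h)/dt = −0.00364/A, so √h = √h₀ − (0.00364/(2A)) t.
√h = √1.05 − 0.00364·980/(2·2.32) = 1.0247 − 0.76879 = 0.25590.
h = 0.25590² = 0.065486 m.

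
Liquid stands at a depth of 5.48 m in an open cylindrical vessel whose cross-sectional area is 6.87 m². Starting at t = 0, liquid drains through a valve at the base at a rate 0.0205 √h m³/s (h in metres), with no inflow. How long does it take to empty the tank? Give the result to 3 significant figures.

A dh/dt = −Q_out = −0.0205 √h.
This is separable: 2 d(√h)/dt = −0.0205/A, so √h = √h₀ − (0.0205/(2A)) t.
Tank is empty when √h = 0: t_empty = 2A√h₀/0.0205.
t_empty = 2·6.87·√5.48/0.0205 = 13.740·2.3409/0.0205 = 1569.0 s.

1570 s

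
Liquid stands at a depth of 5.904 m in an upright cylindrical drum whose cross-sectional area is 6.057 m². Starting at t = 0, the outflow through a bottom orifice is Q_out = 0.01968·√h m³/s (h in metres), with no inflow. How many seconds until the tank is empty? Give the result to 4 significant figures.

Volume balance on the tank: A dh/dt = −0.01968 √h.
Separate and integrate: 2(√h − √h₀) = −(0.01968/A) t.
Tank is empty when √h = 0: t_empty = 2A√h₀/0.01968.
t_empty = 2·6.057·√5.904/0.01968 = 12.1140·2.42981/0.01968 = 1495.67 s.

1496 s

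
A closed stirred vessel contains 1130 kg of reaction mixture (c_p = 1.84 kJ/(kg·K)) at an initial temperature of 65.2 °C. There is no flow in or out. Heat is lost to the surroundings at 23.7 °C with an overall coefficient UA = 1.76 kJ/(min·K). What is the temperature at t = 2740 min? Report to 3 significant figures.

Lumped-capacitance energy balance: M c_p dT/dt = UA(T_amb − T).
dT/dt = (T_ss − T)/τ with T_ss = T_amb = 23.700 °C, τ = M c_p/UA = 1130·1.84/1.76 = 1181.4 min.
Solution: T(t) = T_ss + (T₀ − T_ss) e^(−t/τ).
T(2740) = 23.700 + (41.500)·0.098337 = 27.781 °C.

27.8 °C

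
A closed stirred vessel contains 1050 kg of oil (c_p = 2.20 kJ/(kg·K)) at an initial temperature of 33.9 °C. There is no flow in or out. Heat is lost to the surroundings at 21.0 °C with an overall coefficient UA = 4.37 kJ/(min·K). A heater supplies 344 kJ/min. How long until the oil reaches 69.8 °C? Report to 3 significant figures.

417 min

Heat balance on the well-mixed liquid: M c_p dT/dt = −UA(T − T_amb) + Q̇.
τ = M c_p/UA = 528.60 min; T_ss = T_amb + Q̇/UA = 21.0 + 344/4.37 = 99.719 °C.
T(t) = T_ss + (T₀ − T_ss)e^(−t/τ); set T = 69.8:
t = −τ ln[(T − T_ss)/(T₀ − T_ss)] = −528.60 · ln(0.45456) = 416.76 min.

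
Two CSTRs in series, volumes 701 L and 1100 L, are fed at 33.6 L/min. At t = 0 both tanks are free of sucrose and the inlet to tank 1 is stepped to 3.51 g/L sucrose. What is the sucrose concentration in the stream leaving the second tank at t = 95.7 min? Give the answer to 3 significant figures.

Each tank obeys Vᵢ dCᵢ/dt = Q(Cᵢ₋₁ − Cᵢ), so τᵢ = Vᵢ/Q.
τ₁ = 701/33.6 = 20.863 min; τ₂ = 1100/33.6 = 32.738 min.
Tank 1: C₁ = C_in(1 − e^(−t/τ₁)). Tank 2 (τ₁ ≠ τ₂): C₂ = C_in[1 − (τ₁ e^(−t/τ₁) − τ₂ e^(−t/τ₂))/(τ₁ − τ₂)].
At t = 95.7: e^(−t/τ₁) = 0.010183, e^(−t/τ₂) = 0.053761.
C₂ = 3.51·[1 − (20.863·0.010183 − 32.738·0.053761)/(-11.875)] = 3.51·0.86968 = 3.0526 g/L.

3.05 g/L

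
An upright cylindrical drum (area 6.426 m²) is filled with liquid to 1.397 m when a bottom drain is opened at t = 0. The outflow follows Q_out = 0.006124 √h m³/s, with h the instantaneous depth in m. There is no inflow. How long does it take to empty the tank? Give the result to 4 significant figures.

A dh/dt = −Q_out = −0.006124 √h.
This is separable: 2 d(√h)/dt = −0.006124/A, so √h = √h₀ − (0.006124/(2A)) t.
Tank is empty when √h = 0: t_empty = 2A√h₀/0.006124.
t_empty = 2·6.426·√1.397/0.006124 = 12.8520·1.18195/0.006124 = 2480.47 s.

2480 s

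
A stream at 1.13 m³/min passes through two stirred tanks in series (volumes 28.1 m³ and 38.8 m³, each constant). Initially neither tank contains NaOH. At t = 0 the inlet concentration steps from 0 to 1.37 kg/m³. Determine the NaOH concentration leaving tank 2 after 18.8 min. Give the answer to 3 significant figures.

Each tank obeys Vᵢ dCᵢ/dt = Q(Cᵢ₋₁ − Cᵢ), so τᵢ = Vᵢ/Q.
τ₁ = 28.1/1.13 = 24.867 min; τ₂ = 38.8/1.13 = 34.336 min.
Solving the cascade with C₁(0)=C₂(0)=0 gives C₂(t) = C_in[1 − (τ₁ e^(−t/τ₁) − τ₂ e^(−t/τ₂))/(τ₁ − τ₂)].
At t = 18.8: e^(−t/τ₁) = 0.46953, e^(−t/τ₂) = 0.57838.
C₂ = 1.37·[1 − (24.867·0.46953 − 34.336·0.57838)/(-9.4690)] = 1.37·0.13578 = 0.18601 kg/m³.

0.186 kg/m³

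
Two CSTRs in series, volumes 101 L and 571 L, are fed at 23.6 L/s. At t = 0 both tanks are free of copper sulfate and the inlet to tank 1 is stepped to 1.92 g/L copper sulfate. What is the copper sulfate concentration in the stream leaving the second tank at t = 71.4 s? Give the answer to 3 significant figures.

1.80 g/L

Time constants: τᵢ = Vᵢ/Q for each well-mixed tank.
τ₁ = 101/23.6 = 4.2797 s; τ₂ = 571/23.6 = 24.195 s.
Solving the cascade with C₁(0)=C₂(0)=0 gives C₂(t) = C_in[1 − (τ₁ e^(−t/τ₁) − τ₂ e^(−t/τ₂))/(τ₁ − τ₂)].
At t = 71.4: e^(−t/τ₁) = 5.6809e-08, e^(−t/τ₂) = 0.052286.
C₂ = 1.92·[1 − (4.2797·5.6809e-08 − 24.195·0.052286)/(-19.915)] = 1.92·0.93648 = 1.7980 g/L.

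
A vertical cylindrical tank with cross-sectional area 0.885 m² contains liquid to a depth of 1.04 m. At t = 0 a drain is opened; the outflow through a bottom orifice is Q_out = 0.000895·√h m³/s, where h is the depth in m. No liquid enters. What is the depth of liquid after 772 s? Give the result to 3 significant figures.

With no inflow, A dh/dt = −0.000895 √h.
∫ h^(−1/2) dh = −(0.000895/A) ∫ dt, giving 2√h = 2√h₀ − (0.000895/A) t.
√h = √1.04 − 0.000895·772/(2·0.885) = 1.0198 − 0.39036 = 0.62944.
h = 0.62944² = 0.39620 m.

0.396 m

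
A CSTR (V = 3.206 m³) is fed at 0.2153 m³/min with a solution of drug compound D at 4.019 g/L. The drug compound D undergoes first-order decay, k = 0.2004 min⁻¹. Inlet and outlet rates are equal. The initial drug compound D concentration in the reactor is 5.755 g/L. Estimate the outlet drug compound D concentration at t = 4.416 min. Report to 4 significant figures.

Accumulation = in − out − consumed: V dC/dt = Q C_in − Q C − k V C.
dC/dt = (Q/V) C_in − (Q/V + k) C; effective rate a = Q/V + k = 0.0671553 + 0.2004 = 0.267555 min⁻¹.
C_ss = Q C_in/(Q + kV) = 1.00875 g/L; C(t) = C_ss + (C₀ − C_ss) e^(−a t).
C(4.416) = 1.00875 + (4.74625)·e^(−0.267555·4.416) = 1.00875 + (4.74625)·0.306811 = 2.46495 g/L.

2.465 g/L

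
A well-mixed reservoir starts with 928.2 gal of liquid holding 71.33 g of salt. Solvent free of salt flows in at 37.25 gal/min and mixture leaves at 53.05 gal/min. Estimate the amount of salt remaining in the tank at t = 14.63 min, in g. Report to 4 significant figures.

27.27 g

Let m(t) be the amount of salt. Volume: V(t) = V₀ + (Q_in − Q_out) t = 928.2 − 15.8000 t; V(14.63) = 697.046 gal.
Species balance (pure solvent in): dm/dt = −Q_out · m/V(t).
Separate: dm/m = −Q_out dt/V(t) ⇒ ln(m/m₀) = −(Q_out/(Q_in−Q_out)) ln(V/V₀).
m = m₀ (V₀/V)^(Q_out/(Q_in−Q_out)) = 71.33 × (928.2/697.046)^(-3.35759) = 27.2681 g.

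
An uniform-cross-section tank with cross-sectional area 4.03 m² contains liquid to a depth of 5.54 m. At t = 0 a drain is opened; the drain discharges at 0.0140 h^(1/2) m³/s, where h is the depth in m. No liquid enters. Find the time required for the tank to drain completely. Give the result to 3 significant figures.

With no inflow, A dh/dt = −0.0140 √h.
∫ h^(−1/2) dh = −(0.0140/A) ∫ dt, giving 2√h = 2√h₀ − (0.0140/A) t.
Tank is empty when √h = 0: t_empty = 2A√h₀/0.0140.
t_empty = 2·4.03·√5.54/0.0140 = 8.0600·2.3537/0.0140 = 1355.1 s.

1360 s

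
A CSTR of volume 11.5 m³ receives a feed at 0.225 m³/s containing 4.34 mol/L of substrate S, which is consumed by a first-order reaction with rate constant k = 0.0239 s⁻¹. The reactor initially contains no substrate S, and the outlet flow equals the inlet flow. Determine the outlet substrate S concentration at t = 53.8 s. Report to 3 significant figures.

1.77 mol/L

Accumulation = in − out − consumed: V dC/dt = Q C_in − Q C − k V C.
dC/dt = (Q/V) C_in − (Q/V + k) C; effective rate a = Q/V + k = 0.019565 + 0.0239 = 0.043465 s⁻¹.
C_ss = Q C_in/(Q + kV) = 1.9536 mol/L; C(t) = C_ss + (C₀ − C_ss) e^(−a t).
C(53.8) = 1.9536 + (-1.9536)·e^(−0.043465·53.8) = 1.9536 + (-1.9536)·0.096479 = 1.7651 mol/L.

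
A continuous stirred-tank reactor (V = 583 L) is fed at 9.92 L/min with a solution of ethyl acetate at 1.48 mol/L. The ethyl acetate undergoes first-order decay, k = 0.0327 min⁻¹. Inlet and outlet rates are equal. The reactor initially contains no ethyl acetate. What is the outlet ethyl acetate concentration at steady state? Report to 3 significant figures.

0.507 mol/L

V dC/dt = Q(C_in − C) − k V C.
At steady state: 0 = Q C_in − (Q + kV) C_ss, so C_ss = Q C_in/(Q + kV).
C_ss = 9.92·1.48/(9.92 + 0.0327·583) = 14.682/28.984 = 0.50654 mol/L.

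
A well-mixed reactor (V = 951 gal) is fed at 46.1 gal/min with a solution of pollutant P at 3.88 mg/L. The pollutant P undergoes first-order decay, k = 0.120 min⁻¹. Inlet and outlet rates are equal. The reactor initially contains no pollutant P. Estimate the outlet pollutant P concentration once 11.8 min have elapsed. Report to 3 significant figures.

0.963 mg/L

V dC/dt = Q(C_in − C) − k V C.
dC/dt = (Q/V) C_in − (Q/V + k) C; effective rate a = Q/V + k = 0.048475 + 0.120 = 0.16848 min⁻¹.
C_ss = Q C_in/(Q + kV) = 1.1164 mg/L; C(t) = C_ss + (C₀ − C_ss) e^(−a t).
C(11.8) = 1.1164 + (-1.1164)·e^(−0.16848·11.8) = 1.1164 + (-1.1164)·0.13697 = 0.96348 mg/L.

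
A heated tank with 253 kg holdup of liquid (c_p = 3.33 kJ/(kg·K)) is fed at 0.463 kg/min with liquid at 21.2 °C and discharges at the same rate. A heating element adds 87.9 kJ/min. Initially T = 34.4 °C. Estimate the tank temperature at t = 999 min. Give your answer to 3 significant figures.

71.2 °C

Energy balance: M c_p dT/dt = ṁ c_p (T_in − T) + 87.9.
τ = M/ṁ = 546.44 min; T_ss = T_in + Q̇/(ṁ c_p) = 21.2 + 87.9/(0.463·3.33) = 78.212 °C.
Integrating: T(t) = T_ss + (T₀ − T_ss) e^(−t/τ).
T(999) = 78.212 + (-43.812)·e^(−999/546.44) = 78.212 + (-43.812)·0.16070 = 71.171 °C.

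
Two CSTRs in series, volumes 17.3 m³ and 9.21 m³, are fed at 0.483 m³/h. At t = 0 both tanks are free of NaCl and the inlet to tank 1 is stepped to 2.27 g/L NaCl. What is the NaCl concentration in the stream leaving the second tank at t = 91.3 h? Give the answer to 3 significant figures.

Species balance on tank i: dCᵢ/dt = (Cᵢ₋₁ − Cᵢ)/τᵢ with τᵢ = Vᵢ/Q.
τ₁ = 17.3/0.483 = 35.818 h; τ₂ = 9.21/0.483 = 19.068 h.
Tank 1: C₁ = C_in(1 − e^(−t/τ₁)). Tank 2 (τ₁ ≠ τ₂): C₂ = C_in[1 − (τ₁ e^(−t/τ₁) − τ₂ e^(−t/τ₂))/(τ₁ − τ₂)].
At t = 91.3: e^(−t/τ₁) = 0.078159, e^(−t/τ₂) = 0.0083287.
C₂ = 2.27·[1 − (35.818·0.078159 − 19.068·0.0083287)/(16.749)] = 2.27·0.84234 = 1.9121 g/L.

1.91 g/L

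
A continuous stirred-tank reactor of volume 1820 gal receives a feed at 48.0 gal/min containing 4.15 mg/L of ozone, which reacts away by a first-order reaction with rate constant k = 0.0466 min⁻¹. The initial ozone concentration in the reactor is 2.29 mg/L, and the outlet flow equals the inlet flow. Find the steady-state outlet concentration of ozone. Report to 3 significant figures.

1.50 mg/L

Accumulation = in − out − consumed: V dC/dt = Q C_in − Q C − k V C.
Steady state (dC/dt = 0): C_ss = Q C_in/(Q + kV) = C_in/(1 + kV/Q).
C_ss = 48.0·4.15/(48.0 + 0.0466·1820) = 199.20/132.81 = 1.4999 mg/L.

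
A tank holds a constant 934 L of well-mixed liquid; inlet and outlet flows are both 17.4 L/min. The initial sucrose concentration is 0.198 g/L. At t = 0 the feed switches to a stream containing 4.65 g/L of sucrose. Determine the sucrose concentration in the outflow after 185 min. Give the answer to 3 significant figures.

Transient balance on the dissolved component: V dC/dt = Q(C_in − C).
Time constant τ = V/Q = 934/17.4 = 53.678 min.
C approaches C_in exponentially: C(t) = C_in + (C₀ − C_in) e^(−t/τ).
C(185) = 4.65 + (0.198 − 4.65)·e^(−185/53.678) = 4.65 + (-4.4520)·0.031858 = 4.5082 g/L.

4.51 g/L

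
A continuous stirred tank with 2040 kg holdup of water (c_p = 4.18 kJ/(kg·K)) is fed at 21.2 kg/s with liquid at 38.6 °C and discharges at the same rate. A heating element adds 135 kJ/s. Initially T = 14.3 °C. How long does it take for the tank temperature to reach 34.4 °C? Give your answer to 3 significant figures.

145 s

Unsteady energy balance on the tank contents: M c_p dT/dt = ṁ c_p (T_in − T) + 135.
τ = M/ṁ = 96.226 s; T_ss = T_in + Q̇/(ṁ c_p) = 40.123 °C.
T(t) = T_ss + (T₀ − T_ss) e^(−t/τ). Set T = 34.4:
e^(−t/τ) = (34.4 − 40.123)/(14.3 − 40.123) = 0.22164
t = −96.226 · ln(0.22164) = 144.99 s.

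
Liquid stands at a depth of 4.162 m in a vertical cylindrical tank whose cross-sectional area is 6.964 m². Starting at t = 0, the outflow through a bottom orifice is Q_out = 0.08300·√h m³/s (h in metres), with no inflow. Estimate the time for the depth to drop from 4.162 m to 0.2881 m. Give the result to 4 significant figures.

252.3 s

A dh/dt = −Q_out = −0.08300 √h.
This is separable: 2 d(√h)/dt = −0.08300/A, so √h = √h₀ − (0.08300/(2A)) t.
t = 2A(√h₀ − √h)/0.08300 = 2·6.964·(√4.162 − √0.2881)/0.08300
  = 13.9280 × (2.04010 − 0.536749) / 0.08300 = 252.273 s.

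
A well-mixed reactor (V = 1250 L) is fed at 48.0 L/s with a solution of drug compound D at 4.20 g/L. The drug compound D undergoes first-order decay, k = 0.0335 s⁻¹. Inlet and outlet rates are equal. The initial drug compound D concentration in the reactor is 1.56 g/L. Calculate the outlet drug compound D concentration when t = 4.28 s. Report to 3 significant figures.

V dC/dt = Q(C_in − C) − k V C.
This is linear with rate a = Q/V + k = 0.071900 s⁻¹.
C_ss = Q C_in/(Q + kV) = 2.2431 g/L; C(t) = C_ss + (C₀ − C_ss) e^(−a t).
C(4.28) = 2.2431 + (-0.68312)·e^(−0.071900·4.28) = 2.2431 + (-0.68312)·0.73511 = 1.7409 g/L.

1.74 g/L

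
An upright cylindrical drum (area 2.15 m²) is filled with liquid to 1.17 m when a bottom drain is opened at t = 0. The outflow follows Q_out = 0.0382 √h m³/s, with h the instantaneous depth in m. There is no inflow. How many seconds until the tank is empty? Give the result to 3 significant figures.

Volume balance on the tank: A dh/dt = −0.0382 √h.
∫ h^(−1/2) dh = −(0.0382/A) ∫ dt, giving 2√h = 2√h₀ − (0.0382/A) t.
Set h = 0: 2√h₀ = (0.0382/A) t_empty ⇒ t_empty = 2A√h₀/0.0382.
t_empty = 2·2.15·√1.17/0.0382 = 4.3000·1.0817/0.0382 = 121.76 s.

122 s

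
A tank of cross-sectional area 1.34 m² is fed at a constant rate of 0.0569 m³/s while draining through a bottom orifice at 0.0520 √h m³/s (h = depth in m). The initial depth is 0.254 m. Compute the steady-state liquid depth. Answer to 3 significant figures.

A dh/dt = Q_in − 0.0520 √h. Steady state requires inflow = outflow:
Q_in = 0.0520 √h_ss ⇒ √h_ss = 0.0569/0.0520 = 1.0942.
h_ss = 1.0942² = 1.1973 m. (Since h₀ = 0.254 m < h_ss, the level will rise toward this value.)

1.20 m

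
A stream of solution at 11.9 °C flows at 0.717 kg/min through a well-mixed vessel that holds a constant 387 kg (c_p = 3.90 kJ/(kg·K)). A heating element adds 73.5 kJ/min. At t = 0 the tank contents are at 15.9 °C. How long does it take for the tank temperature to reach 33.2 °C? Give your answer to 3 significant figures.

Heat balance on the well-mixed liquid: M c_p dT/dt = ṁ c_p (T_in − T) + 73.5.
τ = M/ṁ = 539.75 min; T_ss = T_in + Q̇/(ṁ c_p) = 38.185 °C.
T(t) = T_ss + (T₀ − T_ss) e^(−t/τ). Set T = 33.2:
e^(−t/τ) = (33.2 − 38.185)/(15.9 − 38.185) = 0.22368
t = −539.75 · ln(0.22368) = 808.29 min.

808 min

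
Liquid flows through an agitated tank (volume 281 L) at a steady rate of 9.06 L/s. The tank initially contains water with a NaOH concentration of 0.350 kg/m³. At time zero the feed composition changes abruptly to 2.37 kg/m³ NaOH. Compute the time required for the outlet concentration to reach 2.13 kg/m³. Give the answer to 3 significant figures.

Species balance: V dC/dt = Q(C_in − C) ⇒ τ = V/Q = 31.015 s.
C(t) = C_in + (C₀ − C_in) e^(−t/τ). Set C = 2.13 and solve for t:
e^(−t/τ) = (C − C_in)/(C₀ − C_in) = (2.13 − 2.37)/(0.350 − 2.37) = 0.11881
t = −τ ln(…) = 31.015 × 2.1302 = 66.070 s.

66.1 s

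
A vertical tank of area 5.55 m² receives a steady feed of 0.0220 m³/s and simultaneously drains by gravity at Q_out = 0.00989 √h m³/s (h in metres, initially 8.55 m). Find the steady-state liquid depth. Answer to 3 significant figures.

Volume balance on the tank: A dh/dt = Q_in − 0.00989 √h. At steady state dh/dt = 0:
Q_in = 0.00989 √h_ss ⇒ √h_ss = 0.0220/0.00989 = 2.2245.
h_ss = 2.2245² = 4.9483 m. (Since h₀ = 8.55 m > h_ss, the level will fall toward this value.)

4.95 m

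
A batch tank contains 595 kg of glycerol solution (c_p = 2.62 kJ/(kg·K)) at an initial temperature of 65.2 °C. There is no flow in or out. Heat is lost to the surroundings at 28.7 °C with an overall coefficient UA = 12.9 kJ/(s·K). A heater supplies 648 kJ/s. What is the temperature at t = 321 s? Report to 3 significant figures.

Energy balance: M c_p dT/dt = −UA(T − T_amb) + Q̇.
dT/dt = (T_ss − T)/τ with T_ss = T_amb + Q̇/UA = 28.7 + 648/12.9 = 78.933 °C, τ = M c_p/UA = 595·2.62/12.9 = 120.84 s.
Integrating: T(t) = T_ss + (T₀ − T_ss) e^(−t/τ).
T(321) = 78.933 + (-13.733)·0.070208 = 77.968 °C.

78.0 °C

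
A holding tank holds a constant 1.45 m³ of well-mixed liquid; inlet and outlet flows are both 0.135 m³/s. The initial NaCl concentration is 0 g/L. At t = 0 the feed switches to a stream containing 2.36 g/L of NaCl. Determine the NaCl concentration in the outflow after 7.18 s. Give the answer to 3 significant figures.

Mass balance on the solute (V constant): V dC/dt = Q(C_in − C).
So dC/dt = (C_in − C)/τ with τ = V/Q = 1.45/0.135 = 10.741 s.
Integrating: C(t) = C_in + (C₀ − C_in) e^(−t/τ).
C(7.18) = 2.36 + (0 − 2.36)·e^(−7.18/10.741) = 2.36 + (-2.3600)·0.51249 = 1.1505 g/L.

1.15 g/L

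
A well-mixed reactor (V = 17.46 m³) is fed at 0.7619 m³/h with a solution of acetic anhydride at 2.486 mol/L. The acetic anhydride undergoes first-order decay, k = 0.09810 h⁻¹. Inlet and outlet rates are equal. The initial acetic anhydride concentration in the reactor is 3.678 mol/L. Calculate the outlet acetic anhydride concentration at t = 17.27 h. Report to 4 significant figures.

1.017 mol/L

Species balance: V dC/dt = Q C_in − Q C − k V C.
This is linear with rate a = Q/V + k = 0.141737 h⁻¹.
C_ss = Q C_in/(Q + kV) = 0.765371 mol/L; C(t) = C_ss + (C₀ − C_ss) e^(−a t).
C(17.27) = 0.765371 + (2.91263)·e^(−0.141737·17.27) = 0.765371 + (2.91263)·0.0864840 = 1.01727 mol/L.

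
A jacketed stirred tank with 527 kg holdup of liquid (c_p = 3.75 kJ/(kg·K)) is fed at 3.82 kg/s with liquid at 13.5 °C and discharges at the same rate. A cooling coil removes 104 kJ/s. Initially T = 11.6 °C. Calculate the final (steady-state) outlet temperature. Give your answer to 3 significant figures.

M c_p dT/dt = ṁ c_p (T_in − T) − Q̇.
At steady state dT/dt = 0 ⇒ T_ss = T_in − Q̇/(ṁ c_p) = 13.5 − 104/(3.82·3.75) = 6.2400 °C.

6.24 °C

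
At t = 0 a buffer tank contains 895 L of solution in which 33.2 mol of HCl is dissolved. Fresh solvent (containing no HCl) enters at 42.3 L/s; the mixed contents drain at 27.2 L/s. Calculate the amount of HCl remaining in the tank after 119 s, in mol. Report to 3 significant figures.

Total volume: dV/dt = Q_in − Q_out = 15.100 L/s, so V(t) = 895 + 15.100 t and V(119) = 2691.9 L.
Solute balance: dm/dt = 0 − Q_out C = −Q_out m/V(t).
Separate: dm/m = −Q_out dt/V(t) ⇒ ln(m/m₀) = −(Q_out/(Q_in−Q_out)) ln(V/V₀).
m = m₀ (V₀/V)^(Q_out/(Q_in−Q_out)) = 33.2 × (895/2691.9)^(1.8013) = 4.5675 mol.

4.57 mol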